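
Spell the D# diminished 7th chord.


Solution.
Diminished 7th chord = root + minor 3rd + diminished 5th + diminished 7th
Seventh chords stack in thirds, so the letter names are D-F-A-C
Root: D#
Minor 3rd above D#: F#
Diminished 5th above D#: A
Diminished 7th above D#: C
Chord = D# F# A C


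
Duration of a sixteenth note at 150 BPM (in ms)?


One quarter-note beat = 60000 / BPM = 60000 / 150 ms
Sixteenth note = 1/4 × quarter note
Duration = 1/4 × 60000 / 150 = 15000 / 150
= 100.0 ms


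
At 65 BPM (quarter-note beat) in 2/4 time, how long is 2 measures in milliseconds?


Reasoning:
Quarter-note beat duration = 60000 / 65 ms
Beats per measure (2/4) = 2
One measure = 2 × 60000 / 65 = 120000 / 65 ms
2 measures = 2 × 120000 / 65 = 240000 / 65
= 3692.3 ms


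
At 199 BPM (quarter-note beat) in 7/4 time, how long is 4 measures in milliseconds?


Quarter-note beat duration = 60000 / 199 ms
Beats per measure (7/4) = 7
One measure = 7 × 60000 / 199 = 420000 / 199 ms
4 measures = 4 × 420000 / 199 = 1680000 / 199
= 8442.2 ms


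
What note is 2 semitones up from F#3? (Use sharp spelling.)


Reasoning:
F#3: chromatic position 6 in octave 3 → absolute = 3×12 + 6 = 42
Transpose up 2: 42 + 2 = 44
44 = 3×12 + 8 → G# in octave 3
Result = G#3


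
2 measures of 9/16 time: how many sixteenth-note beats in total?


Reasoning:
Time signature 9/16: the bottom number 16 means the sixteenth note gets one count
The top number 9 means 9 sixteenth-note beats per measure
Total = 9 × 2 measures
= 18 sixteenth-note beats


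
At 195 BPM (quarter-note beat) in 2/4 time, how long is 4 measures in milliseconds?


Quarter-note beat duration = 60000 / 195 ms
Beats per measure (2/4) = 2
One measure = 2 × 60000 / 195 = 120000 / 195 ms
4 measures = 4 × 120000 / 195 = 480000 / 195
= 2461.5 ms


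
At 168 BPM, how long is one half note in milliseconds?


Step by step:
One quarter-note beat = 60000 / BPM = 60000 / 168 ms
Half note = 2 × quarter note
Duration = 2 × 60000 / 168 = 120000 / 168
= 714.3 ms


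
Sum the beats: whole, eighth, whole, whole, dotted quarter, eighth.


Beat values:
  whole = 4 beats
  eighth = 0.5 beats
  whole = 4 beats
  whole = 4 beats
  dotted quarter = 1.5 beats
  eighth = 0.5 beats
Sum = 4 + 0.5 + 4 + 4 + 1.5 + 0.5
= 14.5 beats


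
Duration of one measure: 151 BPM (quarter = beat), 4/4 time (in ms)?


Reasoning:
Quarter-note beat duration = 60000 / 151 ms
Beats per measure (4/4) = 4
One measure = 4 × 60000 / 151 = 240000 / 151 ms
= 1589.4 ms


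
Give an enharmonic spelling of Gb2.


Enharmonic notes sound the same pitch but are spelled with different letter names
Gb and F# name the same pitch class
= F#2


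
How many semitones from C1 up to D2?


Solution.
Absolute semitone position = octave×12 + chromatic position
C1: 1×12 + 0 = 12
D2: 2×12 + 2 = 26
Difference = 26 - 12 = 14
= 14 semitones


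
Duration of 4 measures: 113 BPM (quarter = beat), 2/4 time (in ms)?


Let's work it out.
Quarter-note beat duration = 60000 / 113 ms
Beats per measure (2/4) = 2
One measure = 2 × 60000 / 113 = 120000 / 113 ms
4 measures = 4 × 120000 / 113 = 480000 / 113
= 4247.8 ms


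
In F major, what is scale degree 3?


Major scale pattern: W-W-H-W-W-W-H (2-2-1-2-2-2-1 semitones)
Starting from F:
  F + 2 semitones → G
  G + 2 semitones → A
  A + 1 semitone → Bb
  Bb + 2 semitones → C
  C + 2 semitones → D
  D + 2 semitones → E
  E + 1 semitone → F
Scale: F G A Bb C D E
Degree 3 = A


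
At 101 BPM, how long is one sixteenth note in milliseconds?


Solution.
One quarter-note beat = 60000 / BPM = 60000 / 101 ms
Sixteenth note = 1/4 × quarter note
Duration = 1/4 × 60000 / 101 = 15000 / 101
= 148.5 ms


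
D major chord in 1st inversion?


Working:
Root position: D F# A
1st inversion: move root up an octave
Bass note: F#
Notes (bottom to top) = F# A D


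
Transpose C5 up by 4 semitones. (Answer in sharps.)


Let's work it out.
C5: chromatic position 0 in octave 5 → absolute = 5×12 + 0 = 60
Transpose up 4: 60 + 4 = 64
64 = 5×12 + 4 → E in octave 5
Result = E5


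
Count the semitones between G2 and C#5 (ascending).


Let's work it out.
Absolute semitone position = octave×12 + chromatic position
G2: 2×12 + 7 = 31
C#5: 5×12 + 1 = 61
Difference = 61 - 31 = 30
= 30 semitones


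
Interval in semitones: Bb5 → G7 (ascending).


Step by step:
Absolute semitone position = octave×12 + chromatic position
Bb5: 5×12 + 10 = 70
G7: 7×12 + 7 = 91
Difference = 91 - 70 = 21
= 21 semitones


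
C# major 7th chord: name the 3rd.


Solution.
Major 7th chord = root + major 3rd + perfect 5th + major 7th
Seventh chords stack in thirds, so the letter names are C-E-G-B
Root: C#
Major 3rd above C#: E#
Perfect 5th above C#: G#
Major 7th above C#: B#
The 3rd = E#


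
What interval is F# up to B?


Step by step:
Letter names: F → B spans 4 letter names → a 4th
Semitones: F# → B = 5 half-steps
A 4th of 5 semitones is a perfect 4th
= perfect 4th


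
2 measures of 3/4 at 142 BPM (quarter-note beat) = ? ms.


Reasoning:
Quarter-note beat duration = 60000 / 142 ms
Beats per measure (3/4) = 3
One measure = 3 × 60000 / 142 = 180000 / 142 ms
2 measures = 2 × 180000 / 142 = 360000 / 142
= 2535.2 ms


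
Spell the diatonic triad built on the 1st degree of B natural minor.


Step by step:
B natural minor scale: B C# D E F# G A
Diatonic triad on degree 1 stacks scale notes 1, 3, 5: B D F#
B→D = 3 semitones; B→F# = 7 semitones → minor triad
= B D F# (minor)


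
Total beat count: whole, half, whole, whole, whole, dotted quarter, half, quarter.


Beat values:
  whole = 4 beats
  half = 2 beats
  whole = 4 beats
  whole = 4 beats
  whole = 4 beats
  dotted quarter = 1.5 beats
  half = 2 beats
  quarter = 1 beat
Sum = 4 + 2 + 4 + 4 + 4 + 1.5 + 2 + 1
= 22.5 beats


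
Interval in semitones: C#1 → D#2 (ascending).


Absolute semitone position = octave×12 + chromatic position
C#1: 1×12 + 1 = 13
D#2: 2×12 + 3 = 27
Difference = 27 - 13 = 14
= 14 semitones


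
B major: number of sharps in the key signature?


Let's work it out.
Sharp major keys follow the circle of fifths: C(0), G(1), D(2), A(3), E(4), B(5), F#(6), C#(7)
B major has 5 sharps
Order of sharps: F# C# G# D# A# E# B# → first 5: F#, C#, G#, D#, A#
= 5 sharps


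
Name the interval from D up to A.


Step by step:
Letter names: D → A spans 5 letter names → a 5th
Semitones: D → A = 7 half-steps
A 5th of 7 semitones is a perfect 5th
= perfect 5th


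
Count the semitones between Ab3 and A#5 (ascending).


Absolute semitone position = octave×12 + chromatic position
Ab3: 3×12 + 8 = 44
A#5: 5×12 + 10 = 70
Difference = 70 - 44 = 26
= 26 semitones


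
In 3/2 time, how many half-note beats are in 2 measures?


Time signature 3/2: the bottom number 2 means the half note gets one count
The top number 3 means 3 half-note beats per measure
Total = 3 × 2 measures
= 6 half-note beats


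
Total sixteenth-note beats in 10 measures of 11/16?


Time signature 11/16: the bottom number 16 means the sixteenth note gets one count
The top number 11 means 11 sixteenth-note beats per measure
Total = 11 × 10 measures
= 110 sixteenth-note beats


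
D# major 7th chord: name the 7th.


Let's work it out.
Major 7th chord = root + major 3rd + perfect 5th + major 7th
Seventh chords stack in thirds, so the letter names are D-F-A-C
Root: D#
Major 3rd above D#: F##
Perfect 5th above D#: A#
Major 7th above D#: C##
The 7th = C##


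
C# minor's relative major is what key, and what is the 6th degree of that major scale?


Solution.
The relative major shares the key signature and is a minor 3rd above the minor tonic
A minor 3rd above C# is E
→ relative major of C# minor is E major
E major scale: E F# G# A B C# D#
= E major; 6th degree = C#


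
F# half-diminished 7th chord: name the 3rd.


Step by step:
Half-diminished 7th chord = root + minor 3rd + diminished 5th + minor 7th
Seventh chords stack in thirds, so the letter names are F-A-C-E
Root: F#
Minor 3rd above F#: A
Diminished 5th above F#: C
Minor 7th above F#: E
The 3rd = A


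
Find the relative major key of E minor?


Working:
The relative major shares the key signature and is a minor 3rd above the minor tonic
A minor 3rd above E is G
→ relative major of E minor is G major
= G major


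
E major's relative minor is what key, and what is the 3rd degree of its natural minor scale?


Reasoning:
The relative minor shares the major's key signature and starts on its 6th degree
6th degree = a major 6th above the tonic; a major 6th above E is C#
→ relative minor of E major is C# minor
C# natural minor scale: C# D# E F# G# A B
= C# minor; 3rd degree = E


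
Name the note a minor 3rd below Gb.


Solution.
A 3rd spans 3 letter names, so from G we land on E
A minor 3rd = 3 semitones below Gb
Spell E at that pitch: Eb
= Eb


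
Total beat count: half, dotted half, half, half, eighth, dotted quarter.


Beat values:
  half = 2 beats
  dotted half = 3 beats
  half = 2 beats
  half = 2 beats
  eighth = 0.5 beats
  dotted quarter = 1.5 beats
Sum = 2 + 3 + 2 + 2 + 0.5 + 1.5
= 11 beats


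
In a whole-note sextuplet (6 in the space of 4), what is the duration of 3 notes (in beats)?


Working:
Sextuplet: 6 notes occupy the space of 4 whole notes
Space = 4 × 4 = 16 beats
Each sextuplet note = 16 / 6 = 8/3 beats
3 notes = 3 × 8/3 = 8
= 8 beats


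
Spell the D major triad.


Let's work it out.
Major triad = root + major 3rd (4 semitones) + perfect 5th (7 semitones)
A triad on D stacks thirds, so the chord tones use letter names D-F-A
Root: D
Major 3rd above D: F#
Perfect 5th above D: A
Chord = D F# A


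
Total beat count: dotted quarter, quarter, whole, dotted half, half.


Let's work it out.
Beat values:
  dotted quarter = 1.5 beats
  quarter = 1 beat
  whole = 4 beats
  dotted half = 3 beats
  half = 2 beats
Sum = 1.5 + 1 + 4 + 3 + 2
= 11.5 beats


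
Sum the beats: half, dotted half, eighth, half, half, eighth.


Beat values:
  half = 2 beats
  dotted half = 3 beats
  eighth = 0.5 beats
  half = 2 beats
  half = 2 beats
  eighth = 0.5 beats
Sum = 2 + 3 + 0.5 + 2 + 2 + 0.5
= 10 beats


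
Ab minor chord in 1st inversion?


Let's work it out.
Root position: Ab Cb Eb
1st inversion: move root up an octave
Bass note: Cb
Notes (bottom to top) = Cb Eb Ab


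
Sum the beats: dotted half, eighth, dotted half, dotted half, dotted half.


Working:
Beat values:
  dotted half = 3 beats
  eighth = 0.5 beats
  dotted half = 3 beats
  dotted half = 3 beats
  dotted half = 3 beats
Sum = 3 + 0.5 + 3 + 3 + 3
= 12.5 beats


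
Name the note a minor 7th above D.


Solution.
A 7th spans 7 letter names, so from D we land on C
A minor 7th = 10 semitones above D
Spell C at that pitch: C
= C


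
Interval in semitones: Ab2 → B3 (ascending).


Working:
Absolute semitone position = octave×12 + chromatic position
Ab2: 2×12 + 8 = 32
B3: 3×12 + 11 = 47
Difference = 47 - 32 = 15
= 15 semitones


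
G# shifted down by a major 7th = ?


major 7th: 7 letter names, 11 semitones
Letter: G - 6 → A
Pitch: G# - 11 semitones, spelled as an A → A
= A


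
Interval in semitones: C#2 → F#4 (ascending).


Solution.
Absolute semitone position = octave×12 + chromatic position
C#2: 2×12 + 1 = 25
F#4: 4×12 + 6 = 54
Difference = 54 - 25 = 29
= 29 semitones


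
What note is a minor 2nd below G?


Step by step:
A 2nd spans 2 letter names, so from G we land on F
A minor 2nd = 1 semitone below G
Spell F at that pitch: F#
= F#


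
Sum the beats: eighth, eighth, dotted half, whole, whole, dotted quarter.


Let's work it out.
Beat values:
  eighth = 0.5 beats
  eighth = 0.5 beats
  dotted half = 3 beats
  whole = 4 beats
  whole = 4 beats
  dotted quarter = 1.5 beats
Sum = 0.5 + 0.5 + 3 + 4 + 4 + 1.5
= 13.5 beats


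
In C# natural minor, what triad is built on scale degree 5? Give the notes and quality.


Step by step:
C# natural minor scale: C# D# E F# G# A B
Diatonic triad on degree 5 stacks scale notes 5, 7, 2: G# B D#
G#→B = 3 semitones; G#→D# = 7 semitones → minor triad
= G# B D# (minor)


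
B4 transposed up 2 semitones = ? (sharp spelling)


Reasoning:
B4: chromatic position 11 in octave 4 → absolute = 4×12 + 11 = 59
Transpose up 2: 59 + 2 = 61
61 = 5×12 + 1 → C# in octave 5
Result = C#5


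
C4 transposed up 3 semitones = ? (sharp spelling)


C4: chromatic position 0 in octave 4 → absolute = 4×12 + 0 = 48
Transpose up 3: 48 + 3 = 51
51 = 4×12 + 3 → D# in octave 4
Result = D#4


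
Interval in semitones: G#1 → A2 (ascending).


Absolute semitone position = octave×12 + chromatic position
G#1: 1×12 + 8 = 20
A2: 2×12 + 9 = 33
Difference = 33 - 20 = 13
= 13 semitones


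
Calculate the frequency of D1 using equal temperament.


f = 440 × 2^(n/12) where n = semitones from A4
D1: -43 semitones from A4
f = 440 × 2^(-43/12)
f = 36.71 Hz


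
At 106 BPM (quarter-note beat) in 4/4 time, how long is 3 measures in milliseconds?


Quarter-note beat duration = 60000 / 106 ms
Beats per measure (4/4) = 4
One measure = 4 × 60000 / 106 = 240000 / 106 ms
3 measures = 3 × 240000 / 106 = 720000 / 106
= 6792.5 ms


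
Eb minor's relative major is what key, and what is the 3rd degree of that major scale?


The relative major shares the key signature and is a minor 3rd above the minor tonic
A minor 3rd above Eb is Gb
→ relative major of Eb minor is Gb major
Gb major scale: Gb Ab Bb Cb Db Eb F
= Gb major; 3rd degree = Bb


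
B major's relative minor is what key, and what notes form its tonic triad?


Solution.
The relative minor shares the major's key signature and starts on its 6th degree
6th degree = a major 6th above the tonic; a major 6th above B is G#
→ relative minor of B major is G# minor
Tonic triad of G# minor = root + minor 3rd + perfect 5th = G# B D#
= G# minor; triad = G# B D#


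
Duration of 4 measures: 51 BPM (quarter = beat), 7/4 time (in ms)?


Let's work it out.
Quarter-note beat duration = 60000 / 51 ms
Beats per measure (7/4) = 7
One measure = 7 × 60000 / 51 = 420000 / 51 ms
4 measures = 4 × 420000 / 51 = 1680000 / 51
= 32941.2 ms


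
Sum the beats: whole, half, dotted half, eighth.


Reasoning:
Beat values:
  whole = 4 beats
  half = 2 beats
  dotted half = 3 beats
  eighth = 0.5 beats
Sum = 4 + 2 + 3 + 0.5
= 9.5 beats


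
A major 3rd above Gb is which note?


Working:
A 3rd spans 3 letter names, so from G we land on B
A major 3rd = 4 semitones above Gb
Spell B at that pitch: Bb
= Bb


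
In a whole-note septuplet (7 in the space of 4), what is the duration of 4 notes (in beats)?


Septuplet: 7 notes occupy the space of 4 whole notes
Space = 4 × 4 = 16 beats
Each septuplet note = 16 / 7 = 16/7 beats
4 notes = 4 × 16/7 = 64/7
= 64/7 beats


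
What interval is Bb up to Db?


Step by step:
Letter names: B → D spans 3 letter names → a 3rd
Semitones: Bb → Db = 3 half-steps
A 3rd of 3 semitones is a minor 3rd
= minor 3rd


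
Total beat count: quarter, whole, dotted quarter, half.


Beat values:
  quarter = 1 beat
  whole = 4 beats
  dotted quarter = 1.5 beats
  half = 2 beats
Sum = 1 + 4 + 1.5 + 2
= 8.5 beats


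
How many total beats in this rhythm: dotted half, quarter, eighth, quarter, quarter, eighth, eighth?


Beat values:
  dotted half = 3 beats
  quarter = 1 beat
  eighth = 0.5 beats
  quarter = 1 beat
  quarter = 1 beat
  eighth = 0.5 beats
  eighth = 0.5 beats
Sum = 3 + 1 + 0.5 + 1 + 1 + 0.5 + 0.5
= 7.5 beats


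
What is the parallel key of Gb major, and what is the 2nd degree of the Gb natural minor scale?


Let's work it out.
Parallel keys share the same tonic but differ in mode
Gb major → parallel is Gb minor
Gb natural minor scale: Gb Ab Bbb Cb Db Ebb Fb
= Gb minor; 2nd degree = Ab


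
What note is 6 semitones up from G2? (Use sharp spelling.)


Let's work it out.
G2: chromatic position 7 in octave 2 → absolute = 2×12 + 7 = 31
Transpose up 6: 31 + 6 = 37
37 = 3×12 + 1 → C# in octave 3
Result = C#3


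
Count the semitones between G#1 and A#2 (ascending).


Reasoning:
Absolute semitone position = octave×12 + chromatic position
G#1: 1×12 + 8 = 20
A#2: 2×12 + 10 = 34
Difference = 34 - 20 = 14
= 14 semitones


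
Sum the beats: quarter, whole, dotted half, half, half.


Beat values:
  quarter = 1 beat
  whole = 4 beats
  dotted half = 3 beats
  half = 2 beats
  half = 2 beats
Sum = 1 + 4 + 3 + 2 + 2
= 12 beats


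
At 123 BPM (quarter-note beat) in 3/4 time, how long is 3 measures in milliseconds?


Quarter-note beat duration = 60000 / 123 ms
Beats per measure (3/4) = 3
One measure = 3 × 60000 / 123 = 180000 / 123 ms
3 measures = 3 × 180000 / 123 = 540000 / 123
= 4390.2 ms


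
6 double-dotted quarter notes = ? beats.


Base quarter note = 1 beat
Dot 1 adds half the previous value: +1/2
Dot 2 adds half the previous value: +1/4
One double-dotted quarter = 1 + 1/2 + 1/4 = 7/4
6 of them = 6 × 7/4 = 21/2
= 21/2 beats


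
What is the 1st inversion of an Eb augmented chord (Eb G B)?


Let's work it out.
Root position: Eb G B
1st inversion: move root up an octave
Bass note: G
Notes (bottom to top) = G B Eb


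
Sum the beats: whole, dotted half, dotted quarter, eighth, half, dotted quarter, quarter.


Working:
Beat values:
  whole = 4 beats
  dotted half = 3 beats
  dotted quarter = 1.5 beats
  eighth = 0.5 beats
  half = 2 beats
  dotted quarter = 1.5 beats
  quarter = 1 beat
Sum = 4 + 3 + 1.5 + 0.5 + 2 + 1.5 + 1
= 13.5 beats


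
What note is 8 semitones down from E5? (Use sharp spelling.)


Step by step:
E5: chromatic position 4 in octave 5 → absolute = 5×12 + 4 = 64
Transpose down 8: 64 - 8 = 56
56 = 4×12 + 8 → G# in octave 4
Result = G#4


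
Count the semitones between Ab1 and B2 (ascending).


Reasoning:
Absolute semitone position = octave×12 + chromatic position
Ab1: 1×12 + 8 = 20
B2: 2×12 + 11 = 35
Difference = 35 - 20 = 15
= 15 semitones


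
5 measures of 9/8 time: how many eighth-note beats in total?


Step by step:
Time signature 9/8: the bottom number 8 means the eighth note gets one count
The top number 9 means 9 eighth-note beats per measure
Total = 9 × 5 measures
= 45 eighth-note beats


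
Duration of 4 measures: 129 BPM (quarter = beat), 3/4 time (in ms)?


Solution.
Quarter-note beat duration = 60000 / 129 ms
Beats per measure (3/4) = 3
One measure = 3 × 60000 / 129 = 180000 / 129 ms
4 measures = 4 × 180000 / 129 = 720000 / 129
= 5581.4 ms


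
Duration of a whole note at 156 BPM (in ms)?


Working:
One quarter-note beat = 60000 / BPM = 60000 / 156 ms
Whole note = 4 × quarter note
Duration = 4 × 60000 / 156 = 240000 / 156
= 1538.5 ms


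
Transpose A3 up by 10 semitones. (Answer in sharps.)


Working:
A3: chromatic position 9 in octave 3 → absolute = 3×12 + 9 = 45
Transpose up 10: 45 + 10 = 55
55 = 4×12 + 7 → G in octave 4
Result = G4


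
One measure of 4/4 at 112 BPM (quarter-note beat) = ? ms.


Working:
Quarter-note beat duration = 60000 / 112 ms
Beats per measure (4/4) = 4
One measure = 4 × 60000 / 112 = 240000 / 112 ms
= 2142.9 ms


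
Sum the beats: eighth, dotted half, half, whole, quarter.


Reasoning:
Beat values:
  eighth = 0.5 beats
  dotted half = 3 beats
  half = 2 beats
  whole = 4 beats
  quarter = 1 beat
Sum = 0.5 + 3 + 2 + 4 + 1
= 10.5 beats


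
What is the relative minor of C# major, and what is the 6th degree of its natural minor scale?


Step by step:
The relative minor shares the major's key signature and starts on its 6th degree
6th degree = a major 6th above the tonic; a major 6th above C# is A#
→ relative minor of C# major is A# minor
A# natural minor scale: A# B# C# D# E# F# G#
= A# minor; 6th degree = F#


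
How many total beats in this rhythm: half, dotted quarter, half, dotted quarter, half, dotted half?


Let's work it out.
Beat values:
  half = 2 beats
  dotted quarter = 1.5 beats
  half = 2 beats
  dotted quarter = 1.5 beats
  half = 2 beats
  dotted half = 3 beats
Sum = 2 + 1.5 + 2 + 1.5 + 2 + 3
= 12 beats


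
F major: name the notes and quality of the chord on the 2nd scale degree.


F major scale: F G A Bb C D E
Diatonic triad on degree 2 stacks scale notes 2, 4, 6: G Bb D
G→Bb = 3 semitones; G→D = 7 semitones → minor triad
= G Bb D (minor)


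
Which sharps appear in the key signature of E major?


Let's work it out.
Sharp major keys follow the circle of fifths: C(0), G(1), D(2), A(3), E(4), B(5), F#(6), C#(7)
E major has 4 sharps
Order of sharps: F# C# G# D# A# E# B# → first 4: F#, C#, G#, D#
= F#, C#, G#, D#


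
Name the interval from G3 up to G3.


Working:
Letter names: G → G spans 1 letter name → a unison
Semitones: G3 → G3 = 0 half-steps
A unison of 0 semitones is a perfect unison
= perfect unison


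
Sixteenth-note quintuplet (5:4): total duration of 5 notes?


Quintuplet: 5 notes occupy the space of 4 sixteenth notes
Space = 4 × 1/4 = 1 beat
Each quintuplet note = 1 / 5 = 1/5 beats
5 notes = 5 × 1/5 = 1
= 1 beat


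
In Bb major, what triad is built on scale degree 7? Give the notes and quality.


Step by step:
Bb major scale: Bb C D Eb F G A
Diatonic triad on degree 7 stacks scale notes 7, 2, 4: A C Eb
A→C = 3 semitones; A→Eb = 6 semitones → diminished triad
= A C Eb (diminished)


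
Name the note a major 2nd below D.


Working:
A 2nd spans 2 letter names, so from D we land on C
A major 2nd = 2 semitones below D
Spell C at that pitch: C
= C


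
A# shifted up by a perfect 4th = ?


Working:
perfect 4th: 4 letter names, 5 semitones
Letter: A + 3 → D
Pitch: A# + 5 semitones, spelled as a D → D#
= D#


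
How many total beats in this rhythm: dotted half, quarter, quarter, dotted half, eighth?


Step by step:
Beat values:
  dotted half = 3 beats
  quarter = 1 beat
  quarter = 1 beat
  dotted half = 3 beats
  eighth = 0.5 beats
Sum = 3 + 1 + 1 + 3 + 0.5
= 8.5 beats


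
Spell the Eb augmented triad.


Step by step:
Augmented triad = root + major 3rd (4 semitones) + augmented 5th (8 semitones)
A triad on Eb stacks thirds, so the chord tones use letter names E-G-B
Root: Eb
Major 3rd above Eb: G
Augmented 5th above Eb: B
Chord = Eb G B


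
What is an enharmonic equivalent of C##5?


Reasoning:
Enharmonic notes sound the same pitch but are spelled with different letter names
C## and D name the same pitch class
= D5


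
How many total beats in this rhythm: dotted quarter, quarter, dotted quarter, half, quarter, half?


Step by step:
Beat values:
  dotted quarter = 1.5 beats
  quarter = 1 beat
  dotted quarter = 1.5 beats
  half = 2 beats
  quarter = 1 beat
  half = 2 beats
Sum = 1.5 + 1 + 1.5 + 2 + 1 + 2
= 9 beats


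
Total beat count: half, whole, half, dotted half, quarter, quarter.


Solution.
Beat values:
  half = 2 beats
  whole = 4 beats
  half = 2 beats
  dotted half = 3 beats
  quarter = 1 beat
  quarter = 1 beat
Sum = 2 + 4 + 2 + 3 + 1 + 1
= 13 beats


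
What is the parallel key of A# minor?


Solution.
Parallel keys share the same tonic but differ in mode
A# minor → parallel is A# major
= A# major


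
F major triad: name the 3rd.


Reasoning:
Major triad = root + major 3rd (4 semitones) + perfect 5th (7 semitones)
A triad on F stacks thirds, so the chord tones use letter names F-A-C
Root: F
Major 3rd above F: A
Perfect 5th above F: C
The 3rd = A


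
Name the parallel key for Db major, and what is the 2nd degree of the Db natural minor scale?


Working:
Parallel keys share the same tonic but differ in mode
Db major → parallel is Db minor
Db natural minor scale: Db Eb Fb Gb Ab Bbb Cb
= Db minor; 2nd degree = Eb


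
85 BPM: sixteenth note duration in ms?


One quarter-note beat = 60000 / BPM = 60000 / 85 ms
Sixteenth note = 1/4 × quarter note
Duration = 1/4 × 60000 / 85 = 15000 / 85
= 176.5 ms


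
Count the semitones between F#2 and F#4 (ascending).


Reasoning:
Absolute semitone position = octave×12 + chromatic position
F#2: 2×12 + 6 = 30
F#4: 4×12 + 6 = 54
Difference = 54 - 30 = 24
= 24 semitones


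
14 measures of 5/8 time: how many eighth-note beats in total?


Time signature 5/8: the bottom number 8 means the eighth note gets one count
The top number 5 means 5 eighth-note beats per measure
Total = 5 × 14 measures
= 70 eighth-note beats


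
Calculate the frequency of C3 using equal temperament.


f = 440 × 2^(n/12) where n = semitones from A4
C3: -21 semitones from A4
f = 440 × 2^(-21/12)
f = 130.81 Hz


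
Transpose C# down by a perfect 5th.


Reasoning:
perfect 5th: 5 letter names, 7 semitones
Letter: C - 4 → F
Pitch: C# - 7 semitones, spelled as an F → F#
= F#


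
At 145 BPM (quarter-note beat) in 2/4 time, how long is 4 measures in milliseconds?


Quarter-note beat duration = 60000 / 145 ms
Beats per measure (2/4) = 2
One measure = 2 × 60000 / 145 = 120000 / 145 ms
4 measures = 4 × 120000 / 145 = 480000 / 145
= 3310.3 ms


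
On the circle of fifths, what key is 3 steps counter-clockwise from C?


Each counter-clockwise step moves down a perfect 5th (= up a perfect 4th)
From C: C → F → Bb → Eb
= Eb


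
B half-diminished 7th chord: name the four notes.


Half-diminished 7th chord = root + minor 3rd + diminished 5th + minor 7th
Seventh chords stack in thirds, so the letter names are B-D-F-A
Root: B
Minor 3rd above B: D
Diminished 5th above B: F
Minor 7th above B: A
Chord = B D F A


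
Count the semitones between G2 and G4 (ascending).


Step by step:
Absolute semitone position = octave×12 + chromatic position
G2: 2×12 + 7 = 31
G4: 4×12 + 7 = 55
Difference = 55 - 31 = 24
= 24 semitones


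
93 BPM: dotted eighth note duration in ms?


Reasoning:
One quarter-note beat = 60000 / BPM = 60000 / 93 ms
Dotted eighth note = 3/4 × quarter note
Duration = 3/4 × 60000 / 93 = 45000 / 93
= 483.9 ms


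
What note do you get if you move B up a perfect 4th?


Let's work it out.
perfect 4th: 4 letter names, 5 semitones
Letter: B + 3 → E
Pitch: B + 5 semitones, spelled as an E → E
= E


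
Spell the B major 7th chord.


Solution.
Major 7th chord = root + major 3rd + perfect 5th + major 7th
Seventh chords stack in thirds, so the letter names are B-D-F-A
Root: B
Major 3rd above B: D#
Perfect 5th above B: F#
Major 7th above B: A#
Chord = B D# F# A#


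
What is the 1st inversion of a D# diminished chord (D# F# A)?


Root position: D# F# A
1st inversion: move root up an octave
Bass note: F#
Notes (bottom to top) = F# A D#


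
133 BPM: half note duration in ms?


One quarter-note beat = 60000 / BPM = 60000 / 133 ms
Half note = 2 × quarter note
Duration = 2 × 60000 / 133 = 120000 / 133
= 902.3 ms


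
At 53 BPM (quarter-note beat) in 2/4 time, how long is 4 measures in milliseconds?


Quarter-note beat duration = 60000 / 53 ms
Beats per measure (2/4) = 2
One measure = 2 × 60000 / 53 = 120000 / 53 ms
4 measures = 4 × 120000 / 53 = 480000 / 53
= 9056.6 ms


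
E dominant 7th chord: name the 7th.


Let's work it out.
Dominant 7th chord = root + major 3rd + perfect 5th + minor 7th
Seventh chords stack in thirds, so the letter names are E-G-B-D
Root: E
Major 3rd above E: G#
Perfect 5th above E: B
Minor 7th above E: D
The 7th = D


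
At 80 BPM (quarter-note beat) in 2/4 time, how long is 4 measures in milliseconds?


Reasoning:
Quarter-note beat duration = 60000 / 80 ms
Beats per measure (2/4) = 2
One measure = 2 × 60000 / 80 = 120000 / 80 ms
4 measures = 4 × 120000 / 80 = 480000 / 80
= 6000.0 ms


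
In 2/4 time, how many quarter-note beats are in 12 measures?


Solution.
Time signature 2/4: the bottom number 4 means the quarter note gets one count
The top number 2 means 2 quarter-note beats per measure
Total = 2 × 12 measures
= 24 quarter-note beats


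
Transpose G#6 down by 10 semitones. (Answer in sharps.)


G#6: chromatic position 8 in octave 6 → absolute = 6×12 + 8 = 80
Transpose down 10: 80 - 10 = 70
70 = 5×12 + 10 → A# in octave 5
Result = A#5


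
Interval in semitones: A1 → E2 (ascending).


Let's work it out.
Absolute semitone position = octave×12 + chromatic position
A1: 1×12 + 9 = 21
E2: 2×12 + 4 = 28
Difference = 28 - 21 = 7
= 7 semitones


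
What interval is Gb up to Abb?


Letter names: G → A spans 2 letter names → a 2nd
Semitones: Gb → Abb = 1 half-step
A 2nd of 1 semitone is a minor 2nd
= minor 2nd


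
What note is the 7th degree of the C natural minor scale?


Step by step:
Natural minor scale pattern: W-H-W-W-H-W-W (2-1-2-2-1-2-2 semitones)
Starting from C:
  C + 2 semitones → D
  D + 1 semitone → Eb
  Eb + 2 semitones → F
  F + 2 semitones → G
  G + 1 semitone → Ab
  Ab + 2 semitones → Bb
  Bb + 2 semitones → C
Scale: C D Eb F G Ab Bb
Degree 7 = Bb


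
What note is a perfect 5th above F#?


A 5th spans 5 letter names, so from F we land on C
A perfect 5th = 7 semitones above F#
Spell C at that pitch: C#
= C#


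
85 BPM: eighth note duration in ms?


Solution.
One quarter-note beat = 60000 / BPM = 60000 / 85 ms
Eighth note = 1/2 × quarter note
Duration = 1/2 × 60000 / 85 = 30000 / 85
= 352.9 ms


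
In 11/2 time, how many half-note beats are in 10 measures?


Step by step:
Time signature 11/2: the bottom number 2 means the half note gets one count
The top number 11 means 11 half-note beats per measure
Total = 11 × 10 measures
= 110 half-note beats


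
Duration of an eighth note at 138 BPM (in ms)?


Reasoning:
One quarter-note beat = 60000 / BPM = 60000 / 138 ms
Eighth note = 1/2 × quarter note
Duration = 1/2 × 60000 / 138 = 30000 / 138
= 217.4 ms


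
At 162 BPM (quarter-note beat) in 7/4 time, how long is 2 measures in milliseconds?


Quarter-note beat duration = 60000 / 162 ms
Beats per measure (7/4) = 7
One measure = 7 × 60000 / 162 = 420000 / 162 ms
2 measures = 2 × 420000 / 162 = 840000 / 162
= 5185.2 ms


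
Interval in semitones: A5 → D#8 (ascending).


Reasoning:
Absolute semitone position = octave×12 + chromatic position
A5: 5×12 + 9 = 69
D#8: 8×12 + 3 = 99
Difference = 99 - 69 = 30
= 30 semitones


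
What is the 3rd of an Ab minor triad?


Minor triad = root + minor 3rd (3 semitones) + perfect 5th (7 semitones)
A triad on Ab stacks thirds, so the chord tones use letter names A-C-E
Root: Ab
Minor 3rd above Ab: Cb
Perfect 5th above Ab: Eb
The 3rd = Cb


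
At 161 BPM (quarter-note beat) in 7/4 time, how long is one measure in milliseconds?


Quarter-note beat duration = 60000 / 161 ms
Beats per measure (7/4) = 7
One measure = 7 × 60000 / 161 = 420000 / 161 ms
= 2608.7 ms


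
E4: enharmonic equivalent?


Enharmonic notes sound the same pitch but are spelled with different letter names
E and D## name the same pitch class
= D##4


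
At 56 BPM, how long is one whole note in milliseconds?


Let's work it out.
One quarter-note beat = 60000 / BPM = 60000 / 56 ms
Whole note = 4 × quarter note
Duration = 4 × 60000 / 56 = 240000 / 56
= 4285.7 ms


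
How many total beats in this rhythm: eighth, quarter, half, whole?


Let's work it out.
Beat values:
  eighth = 0.5 beats
  quarter = 1 beat
  half = 2 beats
  whole = 4 beats
Sum = 0.5 + 1 + 2 + 4
= 7.5 beats


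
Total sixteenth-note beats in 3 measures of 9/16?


Time signature 9/16: the bottom number 16 means the sixteenth note gets one count
The top number 9 means 9 sixteenth-note beats per measure
Total = 9 × 3 measures
= 27 sixteenth-note beats


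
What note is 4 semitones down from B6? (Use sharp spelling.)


Step by step:
B6: chromatic position 11 in octave 6 → absolute = 6×12 + 11 = 83
Transpose down 4: 83 - 4 = 79
79 = 6×12 + 7 → G in octave 6
Result = G6


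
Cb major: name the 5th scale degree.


Reasoning:
Major scale pattern: W-W-H-W-W-W-H (2-2-1-2-2-2-1 semitones)
Starting from Cb:
  Cb + 2 semitones → Db
  Db + 2 semitones → Eb
  Eb + 1 semitone → Fb
  Fb + 2 semitones → Gb
  Gb + 2 semitones → Ab
  Ab + 2 semitones → Bb
  Bb + 1 semitone → Cb
Scale: Cb Db Eb Fb Gb Ab Bb
Degree 5 = Gb


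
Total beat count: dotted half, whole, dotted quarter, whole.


Let's work it out.
Beat values:
  dotted half = 3 beats
  whole = 4 beats
  dotted quarter = 1.5 beats
  whole = 4 beats
Sum = 3 + 4 + 1.5 + 4
= 12.5 beats


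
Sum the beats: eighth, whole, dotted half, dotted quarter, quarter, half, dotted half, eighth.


Beat values:
  eighth = 0.5 beats
  whole = 4 beats
  dotted half = 3 beats
  dotted quarter = 1.5 beats
  quarter = 1 beat
  half = 2 beats
  dotted half = 3 beats
  eighth = 0.5 beats
Sum = 0.5 + 4 + 3 + 1.5 + 1 + 2 + 3 + 0.5
= 15.5 beats


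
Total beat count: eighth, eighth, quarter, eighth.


Solution.
Beat values:
  eighth = 0.5 beats
  eighth = 0.5 beats
  quarter = 1 beat
  eighth = 0.5 beats
Sum = 0.5 + 0.5 + 1 + 0.5
= 2.5 beats


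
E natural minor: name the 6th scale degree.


Solution.
Natural minor scale pattern: W-H-W-W-H-W-W (2-1-2-2-1-2-2 semitones)
Starting from E:
  E + 2 semitones → F#
  F# + 1 semitone → G
  G + 2 semitones → A
  A + 2 semitones → B
  B + 1 semitone → C
  C + 2 semitones → D
  D + 2 semitones → E
Scale: E F# G A B C D
Degree 6 = C


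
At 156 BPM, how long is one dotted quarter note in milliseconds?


Reasoning:
One quarter-note beat = 60000 / BPM = 60000 / 156 ms
Dotted quarter note = 3/2 × quarter note
Duration = 3/2 × 60000 / 156 = 90000 / 156
= 576.9 ms


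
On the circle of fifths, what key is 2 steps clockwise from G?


Each clockwise step on the circle of fifths moves up a perfect 5th
From G: G → D → A
= A


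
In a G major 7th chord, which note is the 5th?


Step by step:
Major 7th chord = root + major 3rd + perfect 5th + major 7th
Seventh chords stack in thirds, so the letter names are G-B-D-F
Root: G
Major 3rd above G: B
Perfect 5th above G: D
Major 7th above G: F#
The 5th = D


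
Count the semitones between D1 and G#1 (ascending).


Working:
Absolute semitone position = octave×12 + chromatic position
D1: 1×12 + 2 = 14
G#1: 1×12 + 8 = 20
Difference = 20 - 14 = 6
= 6 semitones


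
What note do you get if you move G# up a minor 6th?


Solution.
minor 6th: 6 letter names, 8 semitones
Letter: G + 5 → E
Pitch: G# + 8 semitones, spelled as an E → E
= E


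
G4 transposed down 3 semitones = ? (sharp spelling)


G4: chromatic position 7 in octave 4 → absolute = 4×12 + 7 = 55
Transpose down 3: 55 - 3 = 52
52 = 4×12 + 4 → E in octave 4
Result = E4


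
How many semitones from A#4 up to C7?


Absolute semitone position = octave×12 + chromatic position
A#4: 4×12 + 10 = 58
C7: 7×12 + 0 = 84
Difference = 84 - 58 = 26
= 26 semitones


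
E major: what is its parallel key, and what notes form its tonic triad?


Reasoning:
Parallel keys share the same tonic but differ in mode
E major → parallel is E minor
Tonic triad of E minor = E G B
= E minor; triad = E G B


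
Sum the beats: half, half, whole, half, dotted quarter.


Reasoning:
Beat values:
  half = 2 beats
  half = 2 beats
  whole = 4 beats
  half = 2 beats
  dotted quarter = 1.5 beats
Sum = 2 + 2 + 4 + 2 + 1.5
= 11.5 beats


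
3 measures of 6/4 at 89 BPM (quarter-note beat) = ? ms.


Step by step:
Quarter-note beat duration = 60000 / 89 ms
Beats per measure (6/4) = 6
One measure = 6 × 60000 / 89 = 360000 / 89 ms
3 measures = 3 × 360000 / 89 = 1080000 / 89
= 12134.8 ms


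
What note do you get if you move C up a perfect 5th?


Step by step:
perfect 5th: 5 letter names, 7 semitones
Letter: C + 4 → G
Pitch: C + 7 semitones, spelled as a G → G
= G


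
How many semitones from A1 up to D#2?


Absolute semitone position = octave×12 + chromatic position
A1: 1×12 + 9 = 21
D#2: 2×12 + 3 = 27
Difference = 27 - 21 = 6
= 6 semitones


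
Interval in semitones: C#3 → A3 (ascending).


Solution.
Absolute semitone position = octave×12 + chromatic position
C#3: 3×12 + 1 = 37
A3: 3×12 + 9 = 45
Difference = 45 - 37 = 8
= 8 semitones


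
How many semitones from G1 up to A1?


Working:
Absolute semitone position = octave×12 + chromatic position
G1: 1×12 + 7 = 19
A1: 1×12 + 9 = 21
Difference = 21 - 19 = 2
= 2 semitones


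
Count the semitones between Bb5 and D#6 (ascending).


Step by step:
Absolute semitone position = octave×12 + chromatic position
Bb5: 5×12 + 10 = 70
D#6: 6×12 + 3 = 75
Difference = 75 - 70 = 5
= 5 semitones


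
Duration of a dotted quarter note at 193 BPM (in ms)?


Working:
One quarter-note beat = 60000 / BPM = 60000 / 193 ms
Dotted quarter note = 3/2 × quarter note
Duration = 3/2 × 60000 / 193 = 90000 / 193
= 466.3 ms


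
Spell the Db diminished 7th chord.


Step by step:
Diminished 7th chord = root + minor 3rd + diminished 5th + diminished 7th
Seventh chords stack in thirds, so the letter names are D-F-A-C
Root: Db
Minor 3rd above Db: Fb
Diminished 5th above Db: Abb
Diminished 7th above Db: Cbb
Chord = Db Fb Abb Cbb


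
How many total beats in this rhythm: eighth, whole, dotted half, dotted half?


Solution.
Beat values:
  eighth = 0.5 beats
  whole = 4 beats
  dotted half = 3 beats
  dotted half = 3 beats
Sum = 0.5 + 4 + 3 + 3
= 10.5 beats


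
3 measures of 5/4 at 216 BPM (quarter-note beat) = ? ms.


Quarter-note beat duration = 60000 / 216 ms
Beats per measure (5/4) = 5
One measure = 5 × 60000 / 216 = 300000 / 216 ms
3 measures = 3 × 300000 / 216 = 900000 / 216
= 4166.7 ms


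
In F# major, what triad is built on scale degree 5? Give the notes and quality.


Step by step:
F# major scale: F# G# A# B C# D# E#
Diatonic triad on degree 5 stacks scale notes 5, 7, 2: C# E# G#
C#→E# = 4 semitones; C#→G# = 7 semitones → major triad
= C# E# G# (major)


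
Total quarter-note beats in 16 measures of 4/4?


Step by step:
Time signature 4/4: the bottom number 4 means the quarter note gets one count
The top number 4 means 4 quarter-note beats per measure
Total = 4 × 16 measures
= 64 quarter-note beats


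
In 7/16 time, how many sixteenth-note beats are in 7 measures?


Solution.
Time signature 7/16: the bottom number 16 means the sixteenth note gets one count
The top number 7 means 7 sixteenth-note beats per measure
Total = 7 × 7 measures
= 49 sixteenth-note beats


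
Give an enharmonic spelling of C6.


Step by step:
Enharmonic notes sound the same pitch but are spelled with different letter names
C and B# name the same pitch class
Octave numbers change at C, so C6 = B#5
= B#5


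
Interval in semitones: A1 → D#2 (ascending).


Step by step:
Absolute semitone position = octave×12 + chromatic position
A1: 1×12 + 9 = 21
D#2: 2×12 + 3 = 27
Difference = 27 - 21 = 6
= 6 semitones


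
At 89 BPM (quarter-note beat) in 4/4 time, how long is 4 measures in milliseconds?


Working:
Quarter-note beat duration = 60000 / 89 ms
Beats per measure (4/4) = 4
One measure = 4 × 60000 / 89 = 240000 / 89 ms
4 measures = 4 × 240000 / 89 = 960000 / 89
= 10786.5 ms


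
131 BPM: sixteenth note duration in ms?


Step by step:
One quarter-note beat = 60000 / BPM = 60000 / 131 ms
Sixteenth note = 1/4 × quarter note
Duration = 1/4 × 60000 / 131 = 15000 / 131
= 114.5 ms


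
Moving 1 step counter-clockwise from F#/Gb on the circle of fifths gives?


Solution.
Each counter-clockwise step moves down a perfect 5th (= up a perfect 4th)
From F#/Gb: F#/Gb → B
= B


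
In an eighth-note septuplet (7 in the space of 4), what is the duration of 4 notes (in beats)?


Working:
Septuplet: 7 notes occupy the space of 4 eighth notes
Space = 4 × 1/2 = 2 beats
Each septuplet note = 2 / 7 = 2/7 beats
4 notes = 4 × 2/7 = 8/7
= 8/7 beats
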